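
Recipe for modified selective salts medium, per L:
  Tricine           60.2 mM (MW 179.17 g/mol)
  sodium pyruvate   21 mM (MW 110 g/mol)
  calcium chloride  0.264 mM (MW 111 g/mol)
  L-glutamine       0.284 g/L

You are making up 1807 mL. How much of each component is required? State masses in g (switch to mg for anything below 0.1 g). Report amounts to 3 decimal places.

Tricine 19.490 g; sodium pyruvate 4.174 g; calcium chloride 52.952 mg; L-glutamine 0.513 g

Working volume: 1807 mL = 1.807 L.
Tricine: 60.2 mmol/L × 179.17 g/mol × 1.807 L ÷ 1000 = 19.490 g
sodium pyruvate: 21 mmol/L × 110 g/mol × 1.807 L ÷ 1000 = 4.174 g
calcium chloride: 0.264 mmol/L × 111 mg/mmol × 1.807 L = 52.952 mg
L-glutamine: 0.284 g/L × 1.807 L = 0.513 g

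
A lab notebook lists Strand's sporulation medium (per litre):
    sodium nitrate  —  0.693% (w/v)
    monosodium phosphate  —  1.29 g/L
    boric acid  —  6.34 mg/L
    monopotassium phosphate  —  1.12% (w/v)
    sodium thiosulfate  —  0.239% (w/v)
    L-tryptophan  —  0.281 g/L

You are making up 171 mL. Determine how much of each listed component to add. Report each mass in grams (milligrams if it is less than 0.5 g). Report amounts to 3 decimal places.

Scale factor relative to 1 L: 0.171.
sodium nitrate: 0.693 g per 100 mL × 171 mL ÷ 100 = 1.185 g
monosodium phosphate: 1.29 g/L × 0.171 L = 0.22059 g = 220.590 mg
boric acid: 6.34 mg/L × 0.171 L = 1.084 mg
monopotassium phosphate: 1.12% w/v = 11.2 g/L → 11.2 × 0.171 L = 1.915 g
sodium thiosulfate: 0.239% w/v = 2.39 g/L → 2.39 × 0.171 L = 0.40869 g = 408.690 mg
L-tryptophan: 0.281 g/L × 0.171 L = 0.048051 g = 48.051 mg

sodium nitrate 1.185 g; monosodium phosphate 220.590 mg; boric acid 1.084 mg; monopotassium phosphate 1.915 g; sodium thiosulfate 408.690 mg; L-tryptophan 48.051 mg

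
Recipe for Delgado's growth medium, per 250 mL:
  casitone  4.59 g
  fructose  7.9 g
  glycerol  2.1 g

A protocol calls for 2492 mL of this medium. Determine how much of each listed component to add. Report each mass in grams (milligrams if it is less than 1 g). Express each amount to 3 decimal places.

Scale factor = 2492 mL / 250 mL = 9.968.
casitone: 4.59 g × (2492 mL / 250 mL) = 45.753 g
fructose: 7.9 g × (2492 mL / 250 mL) = 78.747 g
glycerol: 2.1 g × (2492 mL / 250 mL) = 20.933 g

casitone 45.753 g; fructose 78.747 g; glycerol 20.933 g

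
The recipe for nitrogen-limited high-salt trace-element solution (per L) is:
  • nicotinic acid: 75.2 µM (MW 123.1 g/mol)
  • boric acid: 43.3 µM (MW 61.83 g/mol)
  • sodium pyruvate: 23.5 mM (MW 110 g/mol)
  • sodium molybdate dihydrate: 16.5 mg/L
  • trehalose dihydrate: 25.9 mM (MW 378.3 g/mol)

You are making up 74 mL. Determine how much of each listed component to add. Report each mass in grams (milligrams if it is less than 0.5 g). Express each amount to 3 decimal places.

Target volume = 74 mL = 0.074 L.
nicotinic acid: 75.2 µmol/L × 123.1 g/mol × 0.074 L ÷ 1000 = 0.685 mg
boric acid: 43.3 µmol/L × 61.83 g/mol × 0.074 L ÷ 1000 = 0.198 mg
sodium pyruvate: 23.5 mmol/L × 110 mg/mmol × 0.074 L = 191.290 mg
sodium molybdate dihydrate: 16.5 mg/L × 0.074 L = 1.221 mg
trehalose dihydrate: 25.9 mmol/L × 378.3 g/mol × 0.074 L ÷ 1000 = 0.725 g

nicotinic acid 0.685 mg; boric acid 0.198 mg; sodium pyruvate 191.290 mg; sodium molybdate dihydrate 1.221 mg; trehalose dihydrate 0.725 g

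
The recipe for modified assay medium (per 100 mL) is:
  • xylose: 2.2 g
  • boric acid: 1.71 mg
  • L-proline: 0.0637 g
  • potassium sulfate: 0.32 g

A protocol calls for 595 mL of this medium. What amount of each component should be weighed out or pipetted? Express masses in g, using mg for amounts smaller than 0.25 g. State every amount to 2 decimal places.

xylose 13.09 g; boric acid 10.17 mg; L-proline 0.38 g; potassium sulfate 1.90 g

Scale factor = 595 mL / 100 mL = 5.95.
xylose: 2.2 g × (595 mL / 100 mL) = 13.09 g
boric acid: 1.71 mg × (595 mL / 100 mL) = 10.17 mg
L-proline: 0.0637 g × (595 mL / 100 mL) = 0.38 g
potassium sulfate: 0.32 g × (595 mL / 100 mL) = 1.90 g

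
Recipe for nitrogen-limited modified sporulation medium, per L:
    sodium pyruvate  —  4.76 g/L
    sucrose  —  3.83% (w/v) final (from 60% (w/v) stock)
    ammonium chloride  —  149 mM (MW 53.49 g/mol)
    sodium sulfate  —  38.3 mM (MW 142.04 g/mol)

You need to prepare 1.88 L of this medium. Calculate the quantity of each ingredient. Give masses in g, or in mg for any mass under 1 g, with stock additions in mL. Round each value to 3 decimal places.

sodium pyruvate 8.949 g; sucrose 120.007 mL; ammonium chloride 14.984 g; sodium sulfate 10.227 g

Scale factor relative to 1 L: 1.88.
sodium pyruvate: 4.76 g/L × 1.88 L = 8.949 g
sucrose: V = C2·V2/C1 = 3.83% ÷ 60% × 1880 mL = 120.007 mL
ammonium chloride: 149 mmol/L × 53.49 g/mol × 1.88 L ÷ 1000 = 14.984 g
sodium sulfate: 38.3 mmol/L × 142.04 g/mol × 1.88 L ÷ 1000 = 10.227 g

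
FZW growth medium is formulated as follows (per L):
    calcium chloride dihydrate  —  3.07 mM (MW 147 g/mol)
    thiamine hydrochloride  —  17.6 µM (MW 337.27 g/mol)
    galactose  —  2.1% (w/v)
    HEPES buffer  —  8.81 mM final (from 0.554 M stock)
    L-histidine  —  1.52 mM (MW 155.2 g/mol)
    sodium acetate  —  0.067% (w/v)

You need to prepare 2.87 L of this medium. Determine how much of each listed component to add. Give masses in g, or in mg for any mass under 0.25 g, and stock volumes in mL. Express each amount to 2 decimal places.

calcium chloride dihydrate 1.30 g; thiamine hydrochloride 17.04 mg; galactose 60.27 g; HEPES buffer 45.64 mL; L-histidine 0.68 g; sodium acetate 1.92 g

Scale factor relative to 1 L: 2.87.
calcium chloride dihydrate: 3.07 mmol/L × 147 g/mol × 2.87 L ÷ 1000 = 1.30 g
thiamine hydrochloride: 17.6 µmol/L × 337.27 g/mol × 2.87 L ÷ 1000 = 17.04 mg
galactose: 2.1% w/v = 21 g/L → 21 × 2.87 L = 60.27 g
HEPES buffer: C1V1 = C2V2 → 8.81 mM × 2870 mL ÷ 554 mM = 45.64 mL
L-histidine: 1.52 mmol/L × 155.2 g/mol × 2.87 L ÷ 1000 = 0.68 g
sodium acetate: 0.067% w/v = 0.67 g/L → 0.67 × 2.87 L = 1.92 g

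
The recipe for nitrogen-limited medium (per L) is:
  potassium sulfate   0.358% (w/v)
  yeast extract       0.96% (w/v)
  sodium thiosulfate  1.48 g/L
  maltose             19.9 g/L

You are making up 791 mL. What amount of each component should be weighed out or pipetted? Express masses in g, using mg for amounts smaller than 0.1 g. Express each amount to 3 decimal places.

potassium sulfate 2.832 g; yeast extract 7.594 g; sodium thiosulfate 1.171 g; maltose 15.741 g

Target volume = 791 mL = 0.791 L.
potassium sulfate: 0.358% w/v = 3.58 g/L → 3.58 × 0.791 L = 2.832 g
yeast extract: 0.96 g per 100 mL × 791 mL ÷ 100 = 7.594 g
sodium thiosulfate: 1.48 g/L × 0.791 L = 1.171 g
maltose: 19.9 g/L × 0.791 L = 15.741 g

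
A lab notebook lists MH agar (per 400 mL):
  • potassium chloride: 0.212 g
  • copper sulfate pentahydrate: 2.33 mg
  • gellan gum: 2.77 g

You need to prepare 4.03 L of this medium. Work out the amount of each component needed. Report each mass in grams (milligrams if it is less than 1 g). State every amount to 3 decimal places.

Scale factor = 4030 mL / 400 mL = 10.075.
potassium chloride: 0.212 g × (4030 mL / 400 mL) = 2.136 g
copper sulfate pentahydrate: 2.33 mg × (4030 mL / 400 mL) = 23.475 mg
gellan gum: 2.77 g × (4030 mL / 400 mL) = 27.908 g

potassium chloride 2.136 g; copper sulfate pentahydrate 23.475 mg; gellan gum 27.908 g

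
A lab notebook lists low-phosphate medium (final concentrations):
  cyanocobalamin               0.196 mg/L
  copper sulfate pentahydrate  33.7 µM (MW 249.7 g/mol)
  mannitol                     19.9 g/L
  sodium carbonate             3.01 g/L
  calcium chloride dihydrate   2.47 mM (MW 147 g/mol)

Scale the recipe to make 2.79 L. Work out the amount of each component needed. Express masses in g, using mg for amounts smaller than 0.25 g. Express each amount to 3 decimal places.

Working volume: 2.79 L.
cyanocobalamin: 0.196 mg/L × 2.79 L = 0.547 mg
copper sulfate pentahydrate: 33.7 µmol/L × 249.7 g/mol × 2.79 L ÷ 1000 = 23.478 mg
mannitol: 19.9 g/L × 2.79 L = 55.521 g
sodium carbonate: 3.01 g/L × 2.79 L = 8.398 g
calcium chloride dihydrate: 2.47 mmol/L × 147 g/mol × 2.79 L ÷ 1000 = 1.013 g

cyanocobalamin 0.547 mg; copper sulfate pentahydrate 23.478 mg; mannitol 55.521 g; sodium carbonate 8.398 g; calcium chloride dihydrate 1.013 g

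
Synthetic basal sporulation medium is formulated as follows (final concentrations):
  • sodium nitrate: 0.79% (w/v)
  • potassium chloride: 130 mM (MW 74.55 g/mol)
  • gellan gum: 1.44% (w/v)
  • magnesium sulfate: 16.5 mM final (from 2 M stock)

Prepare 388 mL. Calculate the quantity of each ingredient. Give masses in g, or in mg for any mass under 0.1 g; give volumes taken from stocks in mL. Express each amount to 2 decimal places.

sodium nitrate 3.07 g; potassium chloride 3.76 g; gellan gum 5.59 g; magnesium sulfate 3.20 mL

Working volume: 388 mL = 0.388 L.
sodium nitrate: 0.79 g per 100 mL × 388 mL ÷ 100 = 3.07 g
potassium chloride: 130 mmol/L × 74.55 g/mol × 0.388 L ÷ 1000 = 3.76 g
gellan gum: 1.44% w/v = 14.4 g/L → 14.4 × 0.388 L = 5.59 g
magnesium sulfate: dilute stock: 16.5 mM × 388 mL ÷ 2000 mM = 3.20 mL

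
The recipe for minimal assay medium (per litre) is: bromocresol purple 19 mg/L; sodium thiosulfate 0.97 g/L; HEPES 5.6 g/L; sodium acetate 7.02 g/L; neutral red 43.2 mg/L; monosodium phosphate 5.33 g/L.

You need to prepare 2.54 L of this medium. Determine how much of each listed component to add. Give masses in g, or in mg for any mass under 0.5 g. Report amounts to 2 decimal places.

Working volume: 2.54 L.
bromocresol purple: 19 mg/L × 2.54 L = 48.26 mg
sodium thiosulfate: 0.97 g/L × 2.54 L = 2.46 g
HEPES: 5.6 g/L × 2.54 L = 14.22 g
sodium acetate: 7.02 g/L × 2.54 L = 17.83 g
neutral red: 43.2 mg/L × 2.54 L = 109.73 mg
monosodium phosphate: 5.33 g/L × 2.54 L = 13.54 g

bromocresol purple 48.26 mg; sodium thiosulfate 2.46 g; HEPES 14.22 g; sodium acetate 17.83 g; neutral red 109.73 mg; monosodium phosphate 13.54 g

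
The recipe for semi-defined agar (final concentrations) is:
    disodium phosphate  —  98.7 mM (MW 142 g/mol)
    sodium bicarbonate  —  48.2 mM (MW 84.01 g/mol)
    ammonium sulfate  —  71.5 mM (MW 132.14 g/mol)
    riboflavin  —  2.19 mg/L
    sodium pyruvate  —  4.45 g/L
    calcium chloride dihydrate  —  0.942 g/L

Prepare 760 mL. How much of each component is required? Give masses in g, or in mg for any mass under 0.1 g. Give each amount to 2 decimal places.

Working volume: 760 mL = 0.76 L.
disodium phosphate: 98.7 mmol/L × 142 g/mol × 0.76 L ÷ 1000 = 10.65 g
sodium bicarbonate: 48.2 mmol/L × 84.01 g/mol × 0.76 L ÷ 1000 = 3.08 g
ammonium sulfate: 71.5 mmol/L × 132.14 g/mol × 0.76 L ÷ 1000 = 7.18 g
riboflavin: 2.19 mg/L × 0.76 L = 1.66 mg
sodium pyruvate: 4.45 g/L × 0.76 L = 3.38 g
calcium chloride dihydrate: 0.942 g/L × 0.76 L = 0.72 g

disodium phosphate 10.65 g; sodium bicarbonate 3.08 g; ammonium sulfate 7.18 g; riboflavin 1.66 mg; sodium pyruvate 3.38 g; calcium chloride dihydrate 0.72 g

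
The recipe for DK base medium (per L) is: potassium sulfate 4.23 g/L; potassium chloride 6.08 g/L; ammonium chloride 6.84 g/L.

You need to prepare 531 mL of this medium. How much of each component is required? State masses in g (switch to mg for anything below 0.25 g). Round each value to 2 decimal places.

Target volume = 531 mL = 0.531 L.
potassium sulfate: 4.23 g/L × 0.531 L = 2.25 g
potassium chloride: 6.08 g/L × 0.531 L = 3.23 g
ammonium chloride: 6.84 g/L × 0.531 L = 3.63 g

potassium sulfate 2.25 g; potassium chloride 3.23 g; ammonium chloride 3.63 g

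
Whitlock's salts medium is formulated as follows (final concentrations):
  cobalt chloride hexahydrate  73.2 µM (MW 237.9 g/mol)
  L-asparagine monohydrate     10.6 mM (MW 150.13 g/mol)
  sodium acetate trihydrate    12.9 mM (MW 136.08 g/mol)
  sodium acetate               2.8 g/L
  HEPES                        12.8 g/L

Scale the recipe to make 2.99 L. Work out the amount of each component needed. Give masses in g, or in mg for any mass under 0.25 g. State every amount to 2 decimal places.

cobalt chloride hexahydrate 52.07 mg; L-asparagine monohydrate 4.76 g; sodium acetate trihydrate 5.25 g; sodium acetate 8.37 g; HEPES 38.27 g

Scale factor relative to 1 L: 2.99.
cobalt chloride hexahydrate: 73.2 µmol/L × 237.9 g/mol × 2.99 L ÷ 1000 = 52.07 mg
L-asparagine monohydrate: 10.6 mmol/L × 150.13 g/mol × 2.99 L ÷ 1000 = 4.76 g
sodium acetate trihydrate: 12.9 mmol/L × 136.08 g/mol × 2.99 L ÷ 1000 = 5.25 g
sodium acetate: 2.8 g/L × 2.99 L = 8.37 g
HEPES: 12.8 g/L × 2.99 L = 38.27 g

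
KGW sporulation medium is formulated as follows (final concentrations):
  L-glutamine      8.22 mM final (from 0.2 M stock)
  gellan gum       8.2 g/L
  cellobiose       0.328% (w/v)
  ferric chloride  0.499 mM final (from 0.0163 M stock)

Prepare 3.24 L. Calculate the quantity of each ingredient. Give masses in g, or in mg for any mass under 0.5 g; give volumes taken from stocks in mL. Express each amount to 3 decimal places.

Working volume: 3.24 L.
L-glutamine: dilute stock: 8.22 mM × 3240 mL ÷ 200 mM = 133.164 mL
gellan gum: 8.2 g/L × 3.24 L = 26.568 g
cellobiose: 0.328% w/v = 3.28 g/L → 3.28 × 3.24 L = 10.627 g
ferric chloride: V = C2·V2/C1 = 0.499 mM × 3240 mL ÷ 16.3 mM = 99.188 mL

L-glutamine 133.164 mL; gellan gum 26.568 g; cellobiose 10.627 g; ferric chloride 99.188 mL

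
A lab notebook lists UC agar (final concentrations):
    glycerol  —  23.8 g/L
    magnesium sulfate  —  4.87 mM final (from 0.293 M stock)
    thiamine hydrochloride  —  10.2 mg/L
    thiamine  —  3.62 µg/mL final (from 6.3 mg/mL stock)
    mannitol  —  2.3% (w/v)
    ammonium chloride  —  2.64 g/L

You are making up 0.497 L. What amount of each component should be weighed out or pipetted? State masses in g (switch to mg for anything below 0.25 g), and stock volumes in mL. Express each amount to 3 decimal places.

glycerol 11.829 g; magnesium sulfate 8.261 mL; thiamine hydrochloride 5.069 mg; thiamine 0.286 mL; mannitol 11.431 g; ammonium chloride 1.312 g

Scale factor relative to 1 L: 0.497.
glycerol: 23.8 g/L × 0.497 L = 11.829 g
magnesium sulfate: C1V1 = C2V2 → 4.87 mM × 497 mL ÷ 293 mM = 8.261 mL
thiamine hydrochloride: 10.2 mg/L × 0.497 L = 5.069 mg
thiamine: dilute stock: 3.62 µg/mL × 497 mL ÷ 6300 µg/mL = 0.286 mL
mannitol: 2.3 g per 100 mL × 497 mL ÷ 100 = 11.431 g
ammonium chloride: 2.64 g/L × 0.497 L = 1.312 g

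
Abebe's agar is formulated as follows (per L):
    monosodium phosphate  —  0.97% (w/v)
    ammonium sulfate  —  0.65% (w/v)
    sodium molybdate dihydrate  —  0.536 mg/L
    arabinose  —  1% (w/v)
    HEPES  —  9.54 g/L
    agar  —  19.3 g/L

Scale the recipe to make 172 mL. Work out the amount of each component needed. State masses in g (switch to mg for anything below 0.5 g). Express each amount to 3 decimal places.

Scale factor relative to 1 L: 0.172.
monosodium phosphate: 0.97% w/v = 9.7 g/L → 9.7 × 0.172 L = 1.668 g
ammonium sulfate: 0.65 g per 100 mL × 172 mL ÷ 100 = 1.118 g
sodium molybdate dihydrate: 0.536 mg/L × 0.172 L = 0.092 mg
arabinose: 1 g per 100 mL × 172 mL ÷ 100 = 1.720 g
HEPES: 9.54 g/L × 0.172 L = 1.641 g
agar: 19.3 g/L × 0.172 L = 3.320 g

monosodium phosphate 1.668 g; ammonium sulfate 1.118 g; sodium molybdate dihydrate 0.092 mg; arabinose 1.720 g; HEPES 1.641 g; agar 3.320 g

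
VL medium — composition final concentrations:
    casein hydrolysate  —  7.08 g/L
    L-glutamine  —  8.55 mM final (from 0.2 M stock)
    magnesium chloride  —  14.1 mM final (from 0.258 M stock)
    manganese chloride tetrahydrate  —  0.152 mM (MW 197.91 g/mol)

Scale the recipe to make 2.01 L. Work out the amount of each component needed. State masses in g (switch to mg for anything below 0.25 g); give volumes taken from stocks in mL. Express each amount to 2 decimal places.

casein hydrolysate 14.23 g; L-glutamine 85.93 mL; magnesium chloride 109.85 mL; manganese chloride tetrahydrate 60.47 mg

Working volume: 2.01 L.
casein hydrolysate: 7.08 g/L × 2.01 L = 14.23 g
L-glutamine: C1V1 = C2V2 → 8.55 mM × 2010 mL ÷ 200 mM = 85.93 mL
magnesium chloride: V = C2·V2/C1 = 14.1 mM × 2010 mL ÷ 258 mM = 109.85 mL
manganese chloride tetrahydrate: 0.152 mmol/L × 197.91 mg/mmol × 2.01 L = 60.47 mg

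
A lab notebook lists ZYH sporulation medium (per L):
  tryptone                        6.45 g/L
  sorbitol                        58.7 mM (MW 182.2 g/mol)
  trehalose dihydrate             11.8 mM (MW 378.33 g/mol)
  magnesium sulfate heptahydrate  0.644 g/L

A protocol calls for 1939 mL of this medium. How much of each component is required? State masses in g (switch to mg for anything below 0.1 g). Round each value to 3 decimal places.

Target volume = 1939 mL = 1.939 L.
tryptone: 6.45 g/L × 1.939 L = 12.507 g
sorbitol: 58.7 mmol/L × 182.2 g/mol × 1.939 L ÷ 1000 = 20.738 g
trehalose dihydrate: 11.8 mmol/L × 378.33 g/mol × 1.939 L ÷ 1000 = 8.656 g
magnesium sulfate heptahydrate: 0.644 g/L × 1.939 L = 1.249 g

tryptone 12.507 g; sorbitol 20.738 g; trehalose dihydrate 8.656 g; magnesium sulfate heptahydrate 1.249 g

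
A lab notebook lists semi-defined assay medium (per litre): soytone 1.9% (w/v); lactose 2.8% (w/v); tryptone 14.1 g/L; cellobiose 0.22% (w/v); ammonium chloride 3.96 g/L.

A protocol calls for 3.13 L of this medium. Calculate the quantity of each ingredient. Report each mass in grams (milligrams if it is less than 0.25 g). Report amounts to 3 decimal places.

soytone 59.470 g; lactose 87.640 g; tryptone 44.133 g; cellobiose 6.886 g; ammonium chloride 12.395 g

Scale factor relative to 1 L: 3.13.
soytone: 1.9% w/v = 19 g/L → 19 × 3.13 L = 59.470 g
lactose: 2.8 g per 100 mL × 3130 mL ÷ 100 = 87.640 g
tryptone: 14.1 g/L × 3.13 L = 44.133 g
cellobiose: 0.22% w/v = 2.2 g/L → 2.2 × 3.13 L = 6.886 g
ammonium chloride: 3.96 g/L × 3.13 L = 12.395 g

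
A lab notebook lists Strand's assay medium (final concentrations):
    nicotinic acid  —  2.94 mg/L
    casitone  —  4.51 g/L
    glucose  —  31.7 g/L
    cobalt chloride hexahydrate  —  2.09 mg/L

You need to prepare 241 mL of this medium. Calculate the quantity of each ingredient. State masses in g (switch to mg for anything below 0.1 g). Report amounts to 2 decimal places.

Working volume: 241 mL = 0.241 L.
nicotinic acid: 2.94 mg/L × 0.241 L = 0.71 mg
casitone: 4.51 g/L × 0.241 L = 1.09 g
glucose: 31.7 g/L × 0.241 L = 7.64 g
cobalt chloride hexahydrate: 2.09 mg/L × 0.241 L = 0.50 mg

nicotinic acid 0.71 mg; casitone 1.09 g; glucose 7.64 g; cobalt chloride hexahydrate 0.50 mg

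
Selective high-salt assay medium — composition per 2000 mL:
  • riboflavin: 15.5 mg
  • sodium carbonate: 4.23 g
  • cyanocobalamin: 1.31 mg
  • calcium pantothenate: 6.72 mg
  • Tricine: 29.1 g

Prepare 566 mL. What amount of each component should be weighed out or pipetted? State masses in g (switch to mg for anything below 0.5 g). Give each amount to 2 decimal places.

Scale factor = 566 mL / 2000 mL = 0.283.
riboflavin: 15.5 mg × (566 mL / 2000 mL) = 4.39 mg
sodium carbonate: 4.23 g × (566 mL / 2000 mL) = 1.20 g
cyanocobalamin: 1.31 mg × (566 mL / 2000 mL) = 0.37 mg
calcium pantothenate: 6.72 mg × (566 mL / 2000 mL) = 1.90 mg
Tricine: 29.1 g × (566 mL / 2000 mL) = 8.24 g

riboflavin 4.39 mg; sodium carbonate 1.20 g; cyanocobalamin 0.37 mg; calcium pantothenate 1.90 mg; Tricine 8.24 g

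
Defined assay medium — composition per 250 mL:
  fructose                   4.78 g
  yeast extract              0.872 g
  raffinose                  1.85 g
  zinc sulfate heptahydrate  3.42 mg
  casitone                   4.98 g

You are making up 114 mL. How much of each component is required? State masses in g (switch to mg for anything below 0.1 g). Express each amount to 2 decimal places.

fructose 2.18 g; yeast extract 0.40 g; raffinose 0.84 g; zinc sulfate heptahydrate 1.56 mg; casitone 2.27 g

Scale factor = 114 mL / 250 mL = 0.456.
fructose: 4.78 g × (114 mL / 250 mL) = 2.18 g
yeast extract: 0.872 g × (114 mL / 250 mL) = 0.40 g
raffinose: 1.85 g × (114 mL / 250 mL) = 0.84 g
zinc sulfate heptahydrate: 3.42 mg × (114 mL / 250 mL) = 1.56 mg
casitone: 4.98 g × (114 mL / 250 mL) = 2.27 g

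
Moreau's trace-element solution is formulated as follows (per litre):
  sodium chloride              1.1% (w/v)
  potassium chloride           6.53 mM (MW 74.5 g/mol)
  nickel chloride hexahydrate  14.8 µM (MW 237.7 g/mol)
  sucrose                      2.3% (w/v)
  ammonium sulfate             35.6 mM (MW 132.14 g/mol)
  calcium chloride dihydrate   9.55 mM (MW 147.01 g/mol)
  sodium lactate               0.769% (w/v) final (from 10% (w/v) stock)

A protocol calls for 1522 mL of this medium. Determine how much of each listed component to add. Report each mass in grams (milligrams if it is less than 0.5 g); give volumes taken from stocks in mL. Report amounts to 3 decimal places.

sodium chloride 16.742 g; potassium chloride 0.740 g; nickel chloride hexahydrate 5.354 mg; sucrose 35.006 g; ammonium sulfate 7.160 g; calcium chloride dihydrate 2.137 g; sodium lactate 117.042 mL

Working volume: 1522 mL = 1.522 L.
sodium chloride: 1.1 g per 100 mL × 1522 mL ÷ 100 = 16.742 g
potassium chloride: 6.53 mmol/L × 74.5 g/mol × 1.522 L ÷ 1000 = 0.740 g
nickel chloride hexahydrate: 14.8 µmol/L × 237.7 g/mol × 1.522 L ÷ 1000 = 5.354 mg
sucrose: 2.3 g per 100 mL × 1522 mL ÷ 100 = 35.006 g
ammonium sulfate: 35.6 mmol/L × 132.14 g/mol × 1.522 L ÷ 1000 = 7.160 g
calcium chloride dihydrate: 9.55 mmol/L × 147.01 g/mol × 1.522 L ÷ 1000 = 2.137 g
sodium lactate: dilute stock: 0.769% ÷ 10% × 1522 mL = 117.042 mL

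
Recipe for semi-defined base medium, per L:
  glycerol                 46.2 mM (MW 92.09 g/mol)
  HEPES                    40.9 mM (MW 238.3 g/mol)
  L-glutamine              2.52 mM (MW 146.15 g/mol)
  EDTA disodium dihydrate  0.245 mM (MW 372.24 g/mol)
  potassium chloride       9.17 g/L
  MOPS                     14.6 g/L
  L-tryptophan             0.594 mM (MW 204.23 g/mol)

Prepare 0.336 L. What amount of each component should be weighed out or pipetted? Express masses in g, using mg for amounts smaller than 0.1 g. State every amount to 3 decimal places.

glycerol 1.430 g; HEPES 3.275 g; L-glutamine 0.124 g; EDTA disodium dihydrate 30.643 mg; potassium chloride 3.081 g; MOPS 4.906 g; L-tryptophan 40.761 mg

Working volume: 0.336 L.
glycerol: 46.2 mmol/L × 92.09 g/mol × 0.336 L ÷ 1000 = 1.430 g
HEPES: 40.9 mmol/L × 238.3 g/mol × 0.336 L ÷ 1000 = 3.275 g
L-glutamine: 2.52 mmol/L × 146.15 g/mol × 0.336 L ÷ 1000 = 0.124 g
EDTA disodium dihydrate: 0.245 mmol/L × 372.24 mg/mmol × 0.336 L = 30.643 mg
potassium chloride: 9.17 g/L × 0.336 L = 3.081 g
MOPS: 14.6 g/L × 0.336 L = 4.906 g
L-tryptophan: 0.594 mmol/L × 204.23 mg/mmol × 0.336 L = 40.761 mg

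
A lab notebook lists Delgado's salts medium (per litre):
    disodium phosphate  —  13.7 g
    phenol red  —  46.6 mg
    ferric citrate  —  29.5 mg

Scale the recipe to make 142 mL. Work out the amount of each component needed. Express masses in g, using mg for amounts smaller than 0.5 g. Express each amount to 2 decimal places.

Ratio of target to recipe volume: 142 / 1000 = 0.142.
disodium phosphate: 13.7 g × (142 mL / 1000 mL) = 1.95 g
phenol red: 46.6 mg × (142 mL / 1000 mL) = 6.62 mg
ferric citrate: 29.5 mg × (142 mL / 1000 mL) = 4.19 mg

disodium phosphate 1.95 g; phenol red 6.62 mg; ferric citrate 4.19 mg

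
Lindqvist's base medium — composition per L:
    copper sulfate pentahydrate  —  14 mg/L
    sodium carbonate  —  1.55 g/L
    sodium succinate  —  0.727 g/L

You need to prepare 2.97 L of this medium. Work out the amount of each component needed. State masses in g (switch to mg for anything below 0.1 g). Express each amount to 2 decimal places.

Working volume: 2.97 L.
copper sulfate pentahydrate: 14 mg/L × 2.97 L = 41.58 mg
sodium carbonate: 1.55 g/L × 2.97 L = 4.60 g
sodium succinate: 0.727 g/L × 2.97 L = 2.16 g

copper sulfate pentahydrate 41.58 mg; sodium carbonate 4.60 g; sodium succinate 2.16 g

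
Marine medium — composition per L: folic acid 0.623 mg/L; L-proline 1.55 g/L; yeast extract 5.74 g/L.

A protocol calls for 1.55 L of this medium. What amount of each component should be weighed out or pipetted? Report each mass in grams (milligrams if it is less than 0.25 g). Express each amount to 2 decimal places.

folic acid 0.97 mg; L-proline 2.40 g; yeast extract 8.90 g

Scale factor relative to 1 L: 1.55.
folic acid: 0.623 mg/L × 1.55 L = 0.97 mg
L-proline: 1.55 g/L × 1.55 L = 2.40 g
yeast extract: 5.74 g/L × 1.55 L = 8.90 g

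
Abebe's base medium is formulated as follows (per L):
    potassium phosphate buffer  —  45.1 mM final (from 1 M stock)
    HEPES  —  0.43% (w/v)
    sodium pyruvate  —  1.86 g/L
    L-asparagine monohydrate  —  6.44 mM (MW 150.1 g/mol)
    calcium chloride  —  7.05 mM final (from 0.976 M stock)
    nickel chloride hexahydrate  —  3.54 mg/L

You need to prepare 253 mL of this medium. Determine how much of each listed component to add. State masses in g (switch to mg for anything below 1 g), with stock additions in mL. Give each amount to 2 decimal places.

Target volume = 253 mL = 0.253 L.
potassium phosphate buffer: dilute stock: 45.1 mM × 253 mL ÷ 1000 mM = 11.41 mL
HEPES: 0.43 g per 100 mL × 253 mL ÷ 100 = 1.09 g
sodium pyruvate: 1.86 g/L × 0.253 L = 0.47058 g = 470.58 mg
L-asparagine monohydrate: 6.44 mmol/L × 150.1 mg/mmol × 0.253 L = 244.56 mg
calcium chloride: dilute stock: 7.05 mM × 253 mL ÷ 976 mM = 1.83 mL
nickel chloride hexahydrate: 3.54 mg/L × 0.253 L = 0.90 mg

potassium phosphate buffer 11.41 mL; HEPES 1.09 g; sodium pyruvate 470.58 mg; L-asparagine monohydrate 244.56 mg; calcium chloride 1.83 mL; nickel chloride hexahydrate 0.90 mg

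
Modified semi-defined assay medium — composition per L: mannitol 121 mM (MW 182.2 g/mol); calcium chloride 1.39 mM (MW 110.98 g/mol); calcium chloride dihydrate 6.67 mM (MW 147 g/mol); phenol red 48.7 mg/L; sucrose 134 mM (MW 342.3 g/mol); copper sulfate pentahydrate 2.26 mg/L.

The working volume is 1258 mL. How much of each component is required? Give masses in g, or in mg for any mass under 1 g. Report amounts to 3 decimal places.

mannitol 27.734 g; calcium chloride 194.062 mg; calcium chloride dihydrate 1.233 g; phenol red 61.265 mg; sucrose 57.702 g; copper sulfate pentahydrate 2.843 mg

Working volume: 1258 mL = 1.258 L.
mannitol: 121 mmol/L × 182.2 g/mol × 1.258 L ÷ 1000 = 27.734 g
calcium chloride: 1.39 mmol/L × 110.98 mg/mmol × 1.258 L = 194.062 mg
calcium chloride dihydrate: 6.67 mmol/L × 147 g/mol × 1.258 L ÷ 1000 = 1.233 g
phenol red: 48.7 mg/L × 1.258 L = 61.265 mg
sucrose: 134 mmol/L × 342.3 g/mol × 1.258 L ÷ 1000 = 57.702 g
copper sulfate pentahydrate: 2.26 mg/L × 1.258 L = 2.843 mg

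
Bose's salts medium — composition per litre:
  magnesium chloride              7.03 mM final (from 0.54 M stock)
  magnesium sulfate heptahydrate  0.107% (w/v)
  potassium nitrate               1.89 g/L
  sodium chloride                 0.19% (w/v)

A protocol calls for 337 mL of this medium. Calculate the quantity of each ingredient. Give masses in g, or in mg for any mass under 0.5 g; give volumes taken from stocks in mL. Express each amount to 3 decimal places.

Working volume: 337 mL = 0.337 L.
magnesium chloride: V = C2·V2/C1 = 7.03 mM × 337 mL ÷ 540 mM = 4.387 mL
magnesium sulfate heptahydrate: 0.107% w/v = 1.07 g/L → 1.07 × 0.337 L = 0.36059 g = 360.590 mg
potassium nitrate: 1.89 g/L × 0.337 L = 0.637 g
sodium chloride: 0.19 g per 100 mL × 337 mL ÷ 100 = 0.640 g

magnesium chloride 4.387 mL; magnesium sulfate heptahydrate 360.590 mg; potassium nitrate 0.637 g; sodium chloride 0.640 g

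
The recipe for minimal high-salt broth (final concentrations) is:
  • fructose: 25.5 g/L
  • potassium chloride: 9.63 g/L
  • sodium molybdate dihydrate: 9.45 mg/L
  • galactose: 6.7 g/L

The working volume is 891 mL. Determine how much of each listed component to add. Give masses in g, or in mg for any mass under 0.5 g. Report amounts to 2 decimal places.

Working volume: 891 mL = 0.891 L.
fructose: 25.5 g/L × 0.891 L = 22.72 g
potassium chloride: 9.63 g/L × 0.891 L = 8.58 g
sodium molybdate dihydrate: 9.45 mg/L × 0.891 L = 8.42 mg
galactose: 6.7 g/L × 0.891 L = 5.97 g

fructose 22.72 g; potassium chloride 8.58 g; sodium molybdate dihydrate 8.42 mg; galactose 5.97 g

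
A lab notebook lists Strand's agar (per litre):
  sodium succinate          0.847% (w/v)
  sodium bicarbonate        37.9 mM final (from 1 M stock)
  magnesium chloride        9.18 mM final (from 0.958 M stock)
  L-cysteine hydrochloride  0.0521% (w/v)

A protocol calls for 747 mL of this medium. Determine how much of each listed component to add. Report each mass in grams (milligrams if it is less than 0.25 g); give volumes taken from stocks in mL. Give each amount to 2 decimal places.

Scale factor relative to 1 L: 0.747.
sodium succinate: 0.847% w/v = 8.47 g/L → 8.47 × 0.747 L = 6.33 g
sodium bicarbonate: C1V1 = C2V2 → 37.9 mM × 747 mL ÷ 1000 mM = 28.31 mL
magnesium chloride: dilute stock: 9.18 mM × 747 mL ÷ 958 mM = 7.16 mL
L-cysteine hydrochloride: 0.0521 g per 100 mL × 747 mL ÷ 100 = 0.39 g

sodium succinate 6.33 g; sodium bicarbonate 28.31 mL; magnesium chloride 7.16 mL; L-cysteine hydrochloride 0.39 g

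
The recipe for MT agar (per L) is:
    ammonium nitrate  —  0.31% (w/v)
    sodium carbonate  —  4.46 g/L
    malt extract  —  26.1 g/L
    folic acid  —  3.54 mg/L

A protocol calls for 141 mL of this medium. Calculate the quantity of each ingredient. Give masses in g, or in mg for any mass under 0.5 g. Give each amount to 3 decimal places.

Working volume: 141 mL = 0.141 L.
ammonium nitrate: 0.31 g per 100 mL × 141 mL ÷ 100 = 0.4371 g = 437.100 mg
sodium carbonate: 4.46 g/L × 0.141 L = 0.629 g
malt extract: 26.1 g/L × 0.141 L = 3.680 g
folic acid: 3.54 mg/L × 0.141 L = 0.499 mg

ammonium nitrate 437.100 mg; sodium carbonate 0.629 g; malt extract 3.680 g; folic acid 0.499 mg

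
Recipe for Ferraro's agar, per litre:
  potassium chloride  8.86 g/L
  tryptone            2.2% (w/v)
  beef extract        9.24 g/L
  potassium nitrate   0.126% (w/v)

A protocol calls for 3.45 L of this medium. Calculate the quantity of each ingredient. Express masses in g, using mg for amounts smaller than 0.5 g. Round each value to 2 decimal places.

Working volume: 3.45 L.
potassium chloride: 8.86 g/L × 3.45 L = 30.57 g
tryptone: 2.2% w/v = 22 g/L → 22 × 3.45 L = 75.90 g
beef extract: 9.24 g/L × 3.45 L = 31.88 g
potassium nitrate: 0.126 g per 100 mL × 3450 mL ÷ 100 = 4.35 g

potassium chloride 30.57 g; tryptone 75.90 g; beef extract 31.88 g; potassium nitrate 4.35 g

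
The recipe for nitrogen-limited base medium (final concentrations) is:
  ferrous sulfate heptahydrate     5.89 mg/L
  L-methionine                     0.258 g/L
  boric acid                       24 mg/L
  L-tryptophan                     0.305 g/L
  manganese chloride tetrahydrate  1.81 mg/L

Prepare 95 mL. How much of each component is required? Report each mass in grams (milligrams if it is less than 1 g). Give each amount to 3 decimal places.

ferrous sulfate heptahydrate 0.560 mg; L-methionine 24.510 mg; boric acid 2.280 mg; L-tryptophan 28.975 mg; manganese chloride tetrahydrate 0.172 mg

Scale factor relative to 1 L: 0.095.
ferrous sulfate heptahydrate: 5.89 mg/L × 0.095 L = 0.560 mg
L-methionine: 0.258 g/L × 0.095 L = 0.02451 g = 24.510 mg
boric acid: 24 mg/L × 0.095 L = 2.280 mg
L-tryptophan: 0.305 g/L × 0.095 L = 0.028975 g = 28.975 mg
manganese chloride tetrahydrate: 1.81 mg/L × 0.095 L = 0.172 mg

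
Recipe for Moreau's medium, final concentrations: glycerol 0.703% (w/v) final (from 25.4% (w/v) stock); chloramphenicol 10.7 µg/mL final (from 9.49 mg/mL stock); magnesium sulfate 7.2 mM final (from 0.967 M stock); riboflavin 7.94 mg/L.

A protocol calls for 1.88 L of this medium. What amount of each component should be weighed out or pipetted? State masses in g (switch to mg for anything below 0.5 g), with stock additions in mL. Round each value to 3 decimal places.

glycerol 52.033 mL; chloramphenicol 2.120 mL; magnesium sulfate 13.998 mL; riboflavin 14.927 mg

Scale factor relative to 1 L: 1.88.
glycerol: V = C2·V2/C1 = 0.703% ÷ 25.4% × 1880 mL = 52.033 mL
chloramphenicol: V = C2·V2/C1 = 10.7 µg/mL × 1880 mL ÷ 9490 µg/mL = 2.120 mL
magnesium sulfate: dilute stock: 7.2 mM × 1880 mL ÷ 967 mM = 13.998 mL
riboflavin: 7.94 mg/L × 1.88 L = 14.927 mg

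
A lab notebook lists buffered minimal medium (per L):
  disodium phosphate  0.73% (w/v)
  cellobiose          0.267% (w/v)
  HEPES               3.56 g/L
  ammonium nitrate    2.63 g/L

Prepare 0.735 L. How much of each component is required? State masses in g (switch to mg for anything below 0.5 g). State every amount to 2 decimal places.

Working volume: 0.735 L.
disodium phosphate: 0.73% w/v = 7.3 g/L → 7.3 × 0.735 L = 5.37 g
cellobiose: 0.267% w/v = 2.67 g/L → 2.67 × 0.735 L = 1.96 g
HEPES: 3.56 g/L × 0.735 L = 2.62 g
ammonium nitrate: 2.63 g/L × 0.735 L = 1.93 g

disodium phosphate 5.37 g; cellobiose 1.96 g; HEPES 2.62 g; ammonium nitrate 1.93 g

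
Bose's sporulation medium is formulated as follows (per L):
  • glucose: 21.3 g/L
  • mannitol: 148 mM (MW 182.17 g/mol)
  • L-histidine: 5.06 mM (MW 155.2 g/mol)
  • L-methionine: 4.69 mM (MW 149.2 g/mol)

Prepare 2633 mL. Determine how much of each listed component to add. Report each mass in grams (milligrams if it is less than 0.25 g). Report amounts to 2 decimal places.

Working volume: 2633 mL = 2.633 L.
glucose: 21.3 g/L × 2.633 L = 56.08 g
mannitol: 148 mmol/L × 182.17 g/mol × 2.633 L ÷ 1000 = 70.99 g
L-histidine: 5.06 mmol/L × 155.2 g/mol × 2.633 L ÷ 1000 = 2.07 g
L-methionine: 4.69 mmol/L × 149.2 g/mol × 2.633 L ÷ 1000 = 1.84 g

glucose 56.08 g; mannitol 70.99 g; L-histidine 2.07 g; L-methionine 1.84 g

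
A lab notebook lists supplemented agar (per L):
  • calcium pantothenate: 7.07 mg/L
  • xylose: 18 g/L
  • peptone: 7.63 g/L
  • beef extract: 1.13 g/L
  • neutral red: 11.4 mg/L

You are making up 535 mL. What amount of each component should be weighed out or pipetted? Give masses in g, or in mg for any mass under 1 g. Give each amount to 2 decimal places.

calcium pantothenate 3.78 mg; xylose 9.63 g; peptone 4.08 g; beef extract 604.55 mg; neutral red 6.10 mg

Working volume: 535 mL = 0.535 L.
calcium pantothenate: 7.07 mg/L × 0.535 L = 3.78 mg
xylose: 18 g/L × 0.535 L = 9.63 g
peptone: 7.63 g/L × 0.535 L = 4.08 g
beef extract: 1.13 g/L × 0.535 L = 0.60455 g = 604.55 mg
neutral red: 11.4 mg/L × 0.535 L = 6.10 mg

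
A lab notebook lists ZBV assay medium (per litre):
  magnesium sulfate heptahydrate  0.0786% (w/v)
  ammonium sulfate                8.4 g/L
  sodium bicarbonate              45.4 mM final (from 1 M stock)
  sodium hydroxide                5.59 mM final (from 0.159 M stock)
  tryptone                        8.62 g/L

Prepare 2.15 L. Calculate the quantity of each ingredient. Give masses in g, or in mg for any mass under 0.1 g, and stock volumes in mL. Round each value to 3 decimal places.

Working volume: 2.15 L.
magnesium sulfate heptahydrate: 0.0786% w/v = 0.786 g/L → 0.786 × 2.15 L = 1.690 g
ammonium sulfate: 8.4 g/L × 2.15 L = 18.060 g
sodium bicarbonate: dilute stock: 45.4 mM × 2150 mL ÷ 1000 mM = 97.610 mL
sodium hydroxide: C1V1 = C2V2 → 5.59 mM × 2150 mL ÷ 159 mM = 75.588 mL
tryptone: 8.62 g/L × 2.15 L = 18.533 g

magnesium sulfate heptahydrate 1.690 g; ammonium sulfate 18.060 g; sodium bicarbonate 97.610 mL; sodium hydroxide 75.588 mL; tryptone 18.533 g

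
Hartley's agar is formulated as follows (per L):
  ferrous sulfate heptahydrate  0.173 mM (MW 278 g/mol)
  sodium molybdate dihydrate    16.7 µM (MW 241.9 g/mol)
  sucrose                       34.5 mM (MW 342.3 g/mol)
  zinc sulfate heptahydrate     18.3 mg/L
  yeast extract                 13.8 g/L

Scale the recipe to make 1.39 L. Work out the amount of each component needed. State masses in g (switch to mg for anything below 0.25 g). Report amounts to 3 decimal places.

ferrous sulfate heptahydrate 66.851 mg; sodium molybdate dihydrate 5.615 mg; sucrose 16.415 g; zinc sulfate heptahydrate 25.437 mg; yeast extract 19.182 g

Scale factor relative to 1 L: 1.39.
ferrous sulfate heptahydrate: 0.173 mmol/L × 278 mg/mmol × 1.39 L = 66.851 mg
sodium molybdate dihydrate: 16.7 µmol/L × 241.9 g/mol × 1.39 L ÷ 1000 = 5.615 mg
sucrose: 34.5 mmol/L × 342.3 g/mol × 1.39 L ÷ 1000 = 16.415 g
zinc sulfate heptahydrate: 18.3 mg/L × 1.39 L = 25.437 mg
yeast extract: 13.8 g/L × 1.39 L = 19.182 g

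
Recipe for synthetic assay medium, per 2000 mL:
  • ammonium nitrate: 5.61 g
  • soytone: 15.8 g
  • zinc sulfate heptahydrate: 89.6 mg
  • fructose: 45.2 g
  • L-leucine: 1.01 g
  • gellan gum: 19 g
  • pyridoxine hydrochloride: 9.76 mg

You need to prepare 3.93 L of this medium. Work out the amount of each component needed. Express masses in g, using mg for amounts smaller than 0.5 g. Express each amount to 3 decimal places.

ammonium nitrate 11.024 g; soytone 31.047 g; zinc sulfate heptahydrate 176.064 mg; fructose 88.818 g; L-leucine 1.985 g; gellan gum 37.335 g; pyridoxine hydrochloride 19.178 mg

Scale factor = 3930 mL / 2000 mL = 1.965.
ammonium nitrate: 5.61 g × (3930 mL / 2000 mL) = 11.024 g
soytone: 15.8 g × (3930 mL / 2000 mL) = 31.047 g
zinc sulfate heptahydrate: 89.6 mg × (3930 mL / 2000 mL) = 176.064 mg
fructose: 45.2 g × (3930 mL / 2000 mL) = 88.818 g
L-leucine: 1.01 g × (3930 mL / 2000 mL) = 1.985 g
gellan gum: 19 g × (3930 mL / 2000 mL) = 37.335 g
pyridoxine hydrochloride: 9.76 mg × (3930 mL / 2000 mL) = 19.178 mg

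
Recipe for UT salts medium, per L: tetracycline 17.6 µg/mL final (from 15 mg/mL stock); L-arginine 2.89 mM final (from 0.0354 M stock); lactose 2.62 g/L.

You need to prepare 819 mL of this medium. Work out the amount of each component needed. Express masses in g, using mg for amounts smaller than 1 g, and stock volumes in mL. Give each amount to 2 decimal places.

tetracycline 0.96 mL; L-arginine 66.86 mL; lactose 2.15 g

Working volume: 819 mL = 0.819 L.
tetracycline: C1V1 = C2V2 → 17.6 µg/mL × 819 mL ÷ 15000 µg/mL = 0.96 mL
L-arginine: C1V1 = C2V2 → 2.89 mM × 819 mL ÷ 35.4 mM = 66.86 mL
lactose: 2.62 g/L × 0.819 L = 2.15 g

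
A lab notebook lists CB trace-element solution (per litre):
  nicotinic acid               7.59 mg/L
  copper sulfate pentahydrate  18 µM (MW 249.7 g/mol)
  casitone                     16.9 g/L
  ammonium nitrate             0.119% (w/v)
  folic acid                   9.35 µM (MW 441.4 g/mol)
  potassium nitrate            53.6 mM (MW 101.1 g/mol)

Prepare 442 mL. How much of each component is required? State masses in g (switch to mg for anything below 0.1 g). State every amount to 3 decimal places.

Scale factor relative to 1 L: 0.442.
nicotinic acid: 7.59 mg/L × 0.442 L = 3.355 mg
copper sulfate pentahydrate: 18 µmol/L × 249.7 g/mol × 0.442 L ÷ 1000 = 1.987 mg
casitone: 16.9 g/L × 0.442 L = 7.470 g
ammonium nitrate: 0.119% w/v = 1.19 g/L → 1.19 × 0.442 L = 0.526 g
folic acid: 9.35 µmol/L × 441.4 g/mol × 0.442 L ÷ 1000 = 1.824 mg
potassium nitrate: 53.6 mmol/L × 101.1 g/mol × 0.442 L ÷ 1000 = 2.395 g

nicotinic acid 3.355 mg; copper sulfate pentahydrate 1.987 mg; casitone 7.470 g; ammonium nitrate 0.526 g; folic acid 1.824 mg; potassium nitrate 2.395 g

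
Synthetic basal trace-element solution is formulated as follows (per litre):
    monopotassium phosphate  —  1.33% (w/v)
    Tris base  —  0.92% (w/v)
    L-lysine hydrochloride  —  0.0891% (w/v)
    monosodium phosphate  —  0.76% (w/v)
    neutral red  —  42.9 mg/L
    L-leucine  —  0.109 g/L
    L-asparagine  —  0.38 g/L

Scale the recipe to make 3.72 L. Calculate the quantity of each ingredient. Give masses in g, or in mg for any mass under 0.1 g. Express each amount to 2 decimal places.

Working volume: 3.72 L.
monopotassium phosphate: 1.33% w/v = 13.3 g/L → 13.3 × 3.72 L = 49.48 g
Tris base: 0.92% w/v = 9.2 g/L → 9.2 × 3.72 L = 34.22 g
L-lysine hydrochloride: 0.0891 g per 100 mL × 3720 mL ÷ 100 = 3.31 g
monosodium phosphate: 0.76% w/v = 7.6 g/L → 7.6 × 3.72 L = 28.27 g
neutral red: 42.9 mg/L × 3.72 L = 159.588 mg = 0.16 g
L-leucine: 0.109 g/L × 3.72 L = 0.41 g
L-asparagine: 0.38 g/L × 3.72 L = 1.41 g

monopotassium phosphate 49.48 g; Tris base 34.22 g; L-lysine hydrochloride 3.31 g; monosodium phosphate 28.27 g; neutral red 0.16 g; L-leucine 0.41 g; L-asparagine 1.41 g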